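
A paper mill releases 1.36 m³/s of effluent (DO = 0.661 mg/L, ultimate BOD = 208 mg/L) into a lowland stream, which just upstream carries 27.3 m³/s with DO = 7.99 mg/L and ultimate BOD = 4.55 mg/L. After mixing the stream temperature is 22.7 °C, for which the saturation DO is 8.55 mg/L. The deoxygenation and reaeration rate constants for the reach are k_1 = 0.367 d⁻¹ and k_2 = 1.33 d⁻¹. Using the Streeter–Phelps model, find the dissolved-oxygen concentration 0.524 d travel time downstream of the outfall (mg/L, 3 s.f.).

Mixed DO = (27.3×7.99 + 1.36×0.661)/(27.3+1.36) = 219.0/28.66 = 7.642 mg/L.
Mixed L₀ = (27.3×4.55 + 1.36×208)/(28.66) = 407.1/28.66 = 14.20 mg/L.
Initial deficit D₀ = C_s − DO₀ = 8.55 − 7.642 = 0.9078 mg/L.
D(0.524) = [0.367×14.20/(1.33−0.367)](e^(−0.367×0.524) − e^(−1.33×0.524)) + 0.9078 e^(−1.33×0.524)
= 5.413 × (0.8251 − 0.4981) + 0.9078 × 0.4981 = 2.222 mg/L.
DO = 8.55 − 2.222 = 6.328 mg/L.

DO ≈ 6.33 mg/L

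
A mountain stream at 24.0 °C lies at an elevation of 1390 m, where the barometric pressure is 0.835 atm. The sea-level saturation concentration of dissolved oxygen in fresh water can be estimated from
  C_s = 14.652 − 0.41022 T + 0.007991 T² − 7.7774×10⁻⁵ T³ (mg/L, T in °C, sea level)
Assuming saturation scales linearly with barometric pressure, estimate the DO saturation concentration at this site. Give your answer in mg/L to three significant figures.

At sea level: C_s = 14.652 − 0.41022×24.0 + 0.007991×24.0² − 7.7774×10⁻⁵×24.0³ = 8.334 mg/L.
Pressure correction: C_s' = 8.334 × 0.835 = 6.959 mg/L.

C_s ≈ 6.96 mg/L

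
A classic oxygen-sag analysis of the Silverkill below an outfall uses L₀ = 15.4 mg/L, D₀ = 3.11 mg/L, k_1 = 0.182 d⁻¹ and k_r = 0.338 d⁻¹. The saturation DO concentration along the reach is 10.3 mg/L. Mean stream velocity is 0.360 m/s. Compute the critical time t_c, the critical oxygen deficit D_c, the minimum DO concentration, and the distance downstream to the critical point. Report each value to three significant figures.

With k_r/k_1 = 1.857 and 1 − D₀(k_r−k_1)/(k_1 L₀) = 0.8269,
t_c = ln(1.857 × 0.8269) / (0.338 − 0.182) = ln(1.536) / 0.1560 = 0.4290/0.1560 = 2.750 d.
D_c = (k_1/k_r) L₀ e^(−k_1 t_c) = (0.182/0.338) × 15.4 × e^(−0.182×2.750) = 0.5385 × 15.4 × 0.6062 = 5.027 mg/L.
Minimum DO = C_s − D_c = 10.3 − 5.027 = 5.273 mg/L.
x_c = v t_c = 0.360 m/s × 2.750 d × 86400 s/d = 85530 m ≈ 85.5 km.

t_c ≈ 2.75 d; D_c ≈ 5.03 mg/L; min DO ≈ 5.27 mg/L; x_c ≈ 85.5 km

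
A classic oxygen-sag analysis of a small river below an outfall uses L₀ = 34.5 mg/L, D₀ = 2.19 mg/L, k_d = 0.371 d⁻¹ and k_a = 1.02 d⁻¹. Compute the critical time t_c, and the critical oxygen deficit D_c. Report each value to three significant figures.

t_c ≈ 1.38 d; D_c ≈ 7.53 mg/L

At the critical point dD/dt = 0, so k_d L₀ e^(−k_d t) = k_a D. Substituting D(t) from the Streeter–Phelps equation and solving for t gives
t_c = ln[(k_a/k_d)(1 − D₀(k_a−k_d)/(k_d L₀))] / (k_a−k_d).
Here k_a−k_d = 0.6490 d⁻¹ and 1 − D₀(k_a−k_d)/(k_d L₀) = 1 − 2.19×0.6490/(0.371×34.5) = 0.8890, so
t_c = ln(2.749 × 0.8890) / 0.6490 = 0.8936 / 0.6490 = 1.377 d.
D_c = (k_d/k_a) L₀ e^(−k_d t_c) = (0.371/1.02) × 34.5 × e^(−0.371×1.377) = 0.3637 × 34.5 × 0.6000 = 7.529 mg/L.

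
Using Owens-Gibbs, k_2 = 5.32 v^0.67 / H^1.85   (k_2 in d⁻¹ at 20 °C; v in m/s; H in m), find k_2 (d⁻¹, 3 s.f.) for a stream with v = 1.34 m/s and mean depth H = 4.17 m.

k_2 ≈ 0.461 d⁻¹

k_2 = 5.32 × 1.34^0.67 / 4.17^1.85 = 5.32 × 1.217 / 14.04 = 0.4611 d⁻¹.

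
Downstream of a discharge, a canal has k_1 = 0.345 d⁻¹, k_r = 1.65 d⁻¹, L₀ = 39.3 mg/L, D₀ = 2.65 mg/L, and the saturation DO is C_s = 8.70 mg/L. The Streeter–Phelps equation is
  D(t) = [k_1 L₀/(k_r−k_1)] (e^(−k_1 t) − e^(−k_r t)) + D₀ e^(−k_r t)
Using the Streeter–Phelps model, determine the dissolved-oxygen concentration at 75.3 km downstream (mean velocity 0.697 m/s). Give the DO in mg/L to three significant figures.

Travel time t = x/v = 75.3 km / (0.697 m/s) = 75300 m / 0.697 m/s = 108000 s = 1.250 d.
k_1 L₀/(k_r−k_1) = 0.345×39.3/(1.65−0.345) = 13.56/1.305 = 10.39 mg/L.
e^(−k_1 t) = e^(−0.345×1.250) = 0.6496; e^(−k_r t) = e^(−1.65×1.250) = 0.1271.
D = 10.39 × (0.6496 − 0.1271) + 2.65 × 0.1271 = 5.429 + 0.3367 = 5.766 mg/L.
DO = C_s − D = 8.70 − 5.766 = 2.934 mg/L.

DO ≈ 2.93 mg/L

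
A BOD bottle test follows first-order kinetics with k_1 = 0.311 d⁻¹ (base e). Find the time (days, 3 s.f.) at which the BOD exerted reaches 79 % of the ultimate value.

y/L₀ = 1 − e^(−k_1 t) = 0.79 ⇒ e^(−k_1 t) = 0.210
t = −ln(0.210) / 0.311 = 1.561 / 0.311 = 5.018 d.

t ≈ 5.02 d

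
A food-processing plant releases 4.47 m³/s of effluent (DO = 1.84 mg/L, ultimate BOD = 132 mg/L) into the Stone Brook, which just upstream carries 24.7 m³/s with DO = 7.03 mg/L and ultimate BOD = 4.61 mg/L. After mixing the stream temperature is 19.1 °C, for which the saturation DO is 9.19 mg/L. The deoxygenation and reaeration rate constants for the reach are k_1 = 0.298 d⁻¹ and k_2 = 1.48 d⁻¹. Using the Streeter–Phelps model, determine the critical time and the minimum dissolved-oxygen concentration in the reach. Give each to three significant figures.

t_c ≈ 0.793 d; minimum DO ≈ 5.35 mg/L

Mixed DO = (24.7×7.03 + 4.47×1.84)/(24.7+4.47) = 181.9/29.17 = 6.235 mg/L.
Mixed L₀ = (24.7×4.61 + 4.47×132)/(29.17) = 703.9/29.17 = 24.13 mg/L.
Initial deficit D₀ = C_s − DO₀ = 9.19 − 6.235 = 2.955 mg/L.
t_c = (1/1.182) ln[(1.48/0.298)(1 − 2.955×1.182/(0.298×24.13))] = 0.8460 × ln(2.554) = 0.7933 d.
D_c = (0.298/1.48) × 24.13 × e^(−0.298×0.7933) = 0.2014 × 24.13 × 0.7895 = 3.836 mg/L.
Minimum DO = 9.19 − 3.836 = 5.354 mg/L.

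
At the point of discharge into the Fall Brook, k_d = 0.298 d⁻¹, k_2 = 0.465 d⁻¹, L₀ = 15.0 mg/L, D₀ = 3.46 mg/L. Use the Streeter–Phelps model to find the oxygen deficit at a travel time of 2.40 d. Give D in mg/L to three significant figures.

k_d L₀/(k_2−k_d) = 0.298×15.0/(0.465−0.298) = 4.470/0.1670 = 26.77 mg/L.
e^(−k_d t) = e^(−0.298×2.400) = 0.4891; e^(−k_2 t) = e^(−0.465×2.400) = 0.3276.
D = 26.77 × (0.4891 − 0.3276) + 3.46 × 0.3276 = 4.323 + 1.133 = 5.456 mg/L.

D ≈ 5.46 mg/L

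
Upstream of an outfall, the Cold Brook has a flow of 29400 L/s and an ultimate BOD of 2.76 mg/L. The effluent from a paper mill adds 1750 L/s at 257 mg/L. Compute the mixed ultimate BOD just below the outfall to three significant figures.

17.0 mg/L

Flow-weighted mixing: C = (Q_r C_r + Q_w C_w)/(Q_r + Q_w)
= (29400×2.76 + 1750×257)/(29400 + 1750) = 530900/31150 = 17.04 mg/L.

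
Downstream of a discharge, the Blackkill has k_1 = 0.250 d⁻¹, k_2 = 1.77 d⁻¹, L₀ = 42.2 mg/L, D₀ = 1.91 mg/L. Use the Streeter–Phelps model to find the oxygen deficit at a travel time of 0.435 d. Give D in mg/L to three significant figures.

D ≈ 3.90 mg/L

k_1 L₀/(k_2−k_1) = 0.250×42.2/(1.77−0.250) = 10.55/1.520 = 6.941 mg/L.
e^(−k_1 t) = e^(−0.250×0.4350) = 0.8970; e^(−k_2 t) = e^(−1.77×0.4350) = 0.4630.
D = 6.941 × (0.8970 − 0.4630) + 1.91 × 0.4630 = 3.012 + 0.8844 = 3.896 mg/L.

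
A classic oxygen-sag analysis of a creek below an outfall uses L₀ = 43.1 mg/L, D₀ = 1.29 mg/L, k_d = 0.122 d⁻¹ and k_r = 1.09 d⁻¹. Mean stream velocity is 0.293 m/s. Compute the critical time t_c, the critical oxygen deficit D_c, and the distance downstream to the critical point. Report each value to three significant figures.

With k_r/k_d = 8.934 and 1 − D₀(k_r−k_d)/(k_d L₀) = 0.7625,
t_c = ln(8.934 × 0.7625) / (1.09 − 0.122) = ln(6.813) / 0.9680 = 1.919/0.9680 = 1.982 d.
D_c = (k_d/k_r) L₀ e^(−k_d t_c) = (0.122/1.09) × 43.1 × e^(−0.122×1.982) = 0.1119 × 43.1 × 0.7852 = 3.788 mg/L.
x_c = v t_c = 0.293 m/s × 1.982 d × 86400 s/d = 50180 m ≈ 50.2 km.

t_c ≈ 1.98 d; D_c ≈ 3.79 mg/L; x_c ≈ 50.2 km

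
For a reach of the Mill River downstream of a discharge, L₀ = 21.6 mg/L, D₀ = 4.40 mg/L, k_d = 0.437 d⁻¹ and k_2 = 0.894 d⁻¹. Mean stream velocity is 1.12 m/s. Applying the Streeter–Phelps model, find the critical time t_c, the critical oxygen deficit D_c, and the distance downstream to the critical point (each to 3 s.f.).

t_c = [1/(k_2−k_d)] ln[(k_2/k_d)(1 − D₀(k_2−k_d)/(k_d L₀))]
= [1/(0.894−0.437)] ln[(0.894/0.437)(1 − 4.40×0.4570/(0.437×21.6))]
= (1/0.4570) ln[2.046 × 0.7870] = 2.188 × ln(1.610) = 2.188 × 0.4762 = 1.042 d.
L(t_c) = L₀ e^(−k_d t_c) = 21.6 × 0.6342 = 13.70 mg/L, and at the critical point k_2 D_c = k_d L, so D_c = (0.437/0.894) × 13.70 = 6.696 mg/L.
x_c = v t_c = 1.12 m/s × 1.042 d × 86400 s/d = 100800 m ≈ 101 km.

t_c ≈ 1.04 d; D_c ≈ 6.70 mg/L; x_c ≈ 101 km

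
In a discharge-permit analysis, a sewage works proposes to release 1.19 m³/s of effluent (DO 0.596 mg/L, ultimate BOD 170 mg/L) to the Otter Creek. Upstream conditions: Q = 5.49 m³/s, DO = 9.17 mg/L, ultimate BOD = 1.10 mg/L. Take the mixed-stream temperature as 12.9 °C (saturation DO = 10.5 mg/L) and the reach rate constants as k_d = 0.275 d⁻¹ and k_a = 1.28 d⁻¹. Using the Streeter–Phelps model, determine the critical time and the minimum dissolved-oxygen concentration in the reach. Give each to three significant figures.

t_c ≈ 1.12 d; minimum DO ≈ 5.58 mg/L

Mixed DO = (5.49×9.17 + 1.19×0.596)/(5.49+1.19) = 51.05/6.680 = 7.643 mg/L.
Mixed L₀ = (5.49×1.10 + 1.19×170)/(6.680) = 208.3/6.680 = 31.19 mg/L.
Initial deficit D₀ = C_s − DO₀ = 10.5 − 7.643 = 2.857 mg/L.
t_c = (1/1.005) ln[(1.28/0.275)(1 − 2.857×1.005/(0.275×31.19))] = 0.9950 × ln(3.096) = 1.125 d.
D_c = (0.275/1.28) × 31.19 × e^(−0.275×1.125) = 0.2148 × 31.19 × 0.7340 = 4.918 mg/L.
Minimum DO = 10.5 − 4.918 = 5.582 mg/L.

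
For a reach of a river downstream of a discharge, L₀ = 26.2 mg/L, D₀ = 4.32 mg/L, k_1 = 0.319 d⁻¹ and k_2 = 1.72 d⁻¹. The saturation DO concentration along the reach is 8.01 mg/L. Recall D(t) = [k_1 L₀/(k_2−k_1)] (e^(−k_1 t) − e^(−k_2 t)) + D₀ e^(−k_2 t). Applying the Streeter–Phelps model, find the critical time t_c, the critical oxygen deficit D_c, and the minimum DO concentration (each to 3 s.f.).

With k_2/k_1 = 5.392 and 1 − D₀(k_2−k_1)/(k_1 L₀) = 0.2758,
t_c = ln(5.392 × 0.2758) / (1.72 − 0.319) = ln(1.487) / 1.401 = 0.3970/1.401 = 0.2834 d.
D_c = (k_1/k_2) L₀ e^(−k_1 t_c) = (0.319/1.72) × 26.2 × e^(−0.319×0.2834) = 0.1855 × 26.2 × 0.9136 = 4.439 mg/L.
Minimum DO = C_s − D_c = 8.01 − 4.439 = 3.571 mg/L.

t_c ≈ 0.283 d; D_c ≈ 4.44 mg/L; min DO ≈ 3.57 mg/L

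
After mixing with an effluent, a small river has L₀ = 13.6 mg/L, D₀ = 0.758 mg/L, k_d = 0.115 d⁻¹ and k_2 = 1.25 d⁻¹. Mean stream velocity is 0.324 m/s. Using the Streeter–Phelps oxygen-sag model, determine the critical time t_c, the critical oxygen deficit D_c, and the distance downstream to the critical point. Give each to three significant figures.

With k_2/k_d = 10.87 and 1 − D₀(k_2−k_d)/(k_d L₀) = 0.4499,
t_c = ln(10.87 × 0.4499) / (1.25 − 0.115) = ln(4.890) / 1.135 = 1.587/1.135 = 1.398 d.
L(t_c) = L₀ e^(−k_d t_c) = 13.6 × 0.8514 = 11.58 mg/L, and at the critical point k_2 D_c = k_d L, so D_c = (0.115/1.25) × 11.58 = 1.065 mg/L.
x_c = v t_c = 0.324 m/s × 1.398 d × 86400 s/d = 39150 m ≈ 39.1 km.

t_c ≈ 1.40 d; D_c ≈ 1.07 mg/L; x_c ≈ 39.1 km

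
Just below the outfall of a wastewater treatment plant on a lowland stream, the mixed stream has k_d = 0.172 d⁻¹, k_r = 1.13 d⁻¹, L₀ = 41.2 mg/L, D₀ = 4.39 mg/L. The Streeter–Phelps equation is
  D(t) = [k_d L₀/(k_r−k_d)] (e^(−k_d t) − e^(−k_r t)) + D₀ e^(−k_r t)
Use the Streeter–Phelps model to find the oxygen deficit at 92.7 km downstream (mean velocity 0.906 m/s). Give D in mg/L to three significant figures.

D ≈ 5.25 mg/L

Travel time t = x/v = 92.7 km / (0.906 m/s) = 92700 m / 0.906 m/s = 102300 s = 1.184 d.
k_d L₀/(k_r−k_d) = 0.172×41.2/(1.13−0.172) = 7.086/0.9580 = 7.397 mg/L.
e^(−k_d t) = e^(−0.172×1.184) = 0.8157; e^(−k_r t) = e^(−1.13×1.184) = 0.2623.
D = 7.397 × (0.8157 − 0.2623) + 4.39 × 0.2623 = 4.094 + 1.152 = 5.245 mg/L.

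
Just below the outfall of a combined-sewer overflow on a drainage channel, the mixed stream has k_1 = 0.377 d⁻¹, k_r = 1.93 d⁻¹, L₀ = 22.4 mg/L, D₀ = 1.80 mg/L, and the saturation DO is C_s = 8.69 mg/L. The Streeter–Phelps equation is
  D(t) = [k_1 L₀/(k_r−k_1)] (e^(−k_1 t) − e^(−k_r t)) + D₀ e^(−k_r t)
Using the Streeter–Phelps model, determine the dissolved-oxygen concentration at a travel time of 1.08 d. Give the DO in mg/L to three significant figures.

k_1 L₀/(k_r−k_1) = 0.377×22.4/(1.93−0.377) = 8.445/1.553 = 5.438 mg/L.
e^(−k_1 t) = e^(−0.377×1.080) = 0.6655; e^(−k_r t) = e^(−1.93×1.080) = 0.1244.
D = 5.438 × (0.6655 − 0.1244) + 1.80 × 0.1244 = 2.943 + 0.2239 = 3.167 mg/L.
DO = C_s − D = 8.69 − 3.167 = 5.523 mg/L.

DO ≈ 5.52 mg/L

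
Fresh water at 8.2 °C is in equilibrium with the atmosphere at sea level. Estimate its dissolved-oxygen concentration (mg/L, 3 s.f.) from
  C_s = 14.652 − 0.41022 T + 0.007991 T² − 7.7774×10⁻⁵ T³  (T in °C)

C_s ≈ 11.8 mg/L

C_s = 14.652 − 0.41022×8.2 + 0.007991×8.2² − 7.7774×10⁻⁵×8.2³ = 11.78 mg/L.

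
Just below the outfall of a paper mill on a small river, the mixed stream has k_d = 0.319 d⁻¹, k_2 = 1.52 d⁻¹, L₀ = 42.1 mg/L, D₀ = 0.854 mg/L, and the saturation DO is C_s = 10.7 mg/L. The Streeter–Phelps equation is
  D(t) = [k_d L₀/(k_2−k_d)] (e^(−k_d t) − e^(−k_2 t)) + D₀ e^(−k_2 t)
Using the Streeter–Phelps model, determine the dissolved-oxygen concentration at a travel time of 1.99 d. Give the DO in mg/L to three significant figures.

k_d L₀/(k_2−k_d) = 0.319×42.1/(1.52−0.319) = 13.43/1.201 = 11.18 mg/L.
e^(−k_d t) = e^(−0.319×1.990) = 0.5300; e^(−k_2 t) = e^(−1.52×1.990) = 0.04857.
D = 11.18 × (0.5300 − 0.04857) + 0.854 × 0.04857 = 5.384 + 0.04148 = 5.425 mg/L.
DO = C_s − D = 10.7 − 5.425 = 5.275 mg/L.

DO ≈ 5.27 mg/L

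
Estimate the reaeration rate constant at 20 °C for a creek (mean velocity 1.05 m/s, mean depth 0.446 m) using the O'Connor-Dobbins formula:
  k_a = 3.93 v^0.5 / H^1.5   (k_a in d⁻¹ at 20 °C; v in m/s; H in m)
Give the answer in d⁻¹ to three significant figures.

k_a ≈ 13.5 d⁻¹

k_a = 3.93 × 1.05^0.5 / 0.446^1.5 = 3.93 × 1.025 / 0.2979 = 13.52 d⁻¹.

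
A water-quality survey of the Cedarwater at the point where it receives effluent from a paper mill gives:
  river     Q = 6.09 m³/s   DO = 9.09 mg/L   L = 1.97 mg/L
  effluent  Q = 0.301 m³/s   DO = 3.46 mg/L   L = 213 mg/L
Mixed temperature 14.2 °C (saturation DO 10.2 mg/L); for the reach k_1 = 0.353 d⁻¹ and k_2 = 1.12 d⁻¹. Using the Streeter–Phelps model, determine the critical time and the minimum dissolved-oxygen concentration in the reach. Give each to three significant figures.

Mixed DO = (6.09×9.09 + 0.301×3.46)/(6.09+0.301) = 56.40/6.391 = 8.825 mg/L.
Mixed L₀ = (6.09×1.97 + 0.301×213)/(6.391) = 76.11/6.391 = 11.91 mg/L.
Initial deficit D₀ = C_s − DO₀ = 10.2 − 8.825 = 1.375 mg/L.
t_c = (1/0.7670) ln[(1.12/0.353)(1 − 1.375×0.7670/(0.353×11.91))] = 1.304 × ln(2.377) = 1.129 d.
D_c = (0.353/1.12) × 11.91 × e^(−0.353×1.129) = 0.3152 × 11.91 × 0.6714 = 2.520 mg/L.
Minimum DO = 10.2 − 2.520 = 7.680 mg/L.

t_c ≈ 1.13 d; minimum DO ≈ 7.68 mg/L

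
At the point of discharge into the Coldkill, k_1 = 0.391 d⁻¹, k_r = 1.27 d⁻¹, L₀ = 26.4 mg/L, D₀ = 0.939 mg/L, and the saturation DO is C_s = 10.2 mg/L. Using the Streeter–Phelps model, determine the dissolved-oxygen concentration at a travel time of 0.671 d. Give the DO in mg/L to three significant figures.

DO ≈ 5.77 mg/L

k_1 L₀/(k_r−k_1) = 0.391×26.4/(1.27−0.391) = 10.32/0.8790 = 11.74 mg/L.
e^(−k_1 t) = e^(−0.391×0.6710) = 0.7692; e^(−k_r t) = e^(−1.27×0.6710) = 0.4265.
D = 11.74 × (0.7692 − 0.4265) + 0.939 × 0.4265 = 4.025 + 0.4005 = 4.425 mg/L.
DO = C_s − D = 10.2 − 4.425 = 5.775 mg/L.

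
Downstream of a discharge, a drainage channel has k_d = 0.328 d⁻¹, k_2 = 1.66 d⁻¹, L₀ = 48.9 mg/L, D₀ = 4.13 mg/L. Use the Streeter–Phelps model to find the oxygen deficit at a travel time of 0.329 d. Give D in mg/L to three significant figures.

D ≈ 6.23 mg/L

k_d L₀/(k_2−k_d) = 0.328×48.9/(1.66−0.328) = 16.04/1.332 = 12.04 mg/L.
e^(−k_d t) = e^(−0.328×0.3290) = 0.8977; e^(−k_2 t) = e^(−1.66×0.3290) = 0.5792.
D = 12.04 × (0.8977 − 0.5792) + 4.13 × 0.5792 = 3.836 + 2.392 = 6.228 mg/L.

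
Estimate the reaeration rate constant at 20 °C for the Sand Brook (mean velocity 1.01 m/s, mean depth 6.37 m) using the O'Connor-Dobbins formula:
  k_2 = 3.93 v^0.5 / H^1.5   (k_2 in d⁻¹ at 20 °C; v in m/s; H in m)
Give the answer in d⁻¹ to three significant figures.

k_2 ≈ 0.246 d⁻¹

k_2 = 3.93 × 1.01^0.5 / 6.37^1.5 = 3.93 × 1.005 / 16.08 = 0.2457 d⁻¹.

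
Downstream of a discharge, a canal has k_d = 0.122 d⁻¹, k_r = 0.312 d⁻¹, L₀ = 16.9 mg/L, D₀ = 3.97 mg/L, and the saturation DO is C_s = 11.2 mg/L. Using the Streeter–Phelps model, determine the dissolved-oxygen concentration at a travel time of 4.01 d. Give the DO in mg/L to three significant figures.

k_d L₀/(k_r−k_d) = 0.122×16.9/(0.312−0.122) = 2.062/0.1900 = 10.85 mg/L.
e^(−k_d t) = e^(−0.122×4.010) = 0.6131; e^(−k_r t) = e^(−0.312×4.010) = 0.2862.
D = 10.85 × (0.6131 − 0.2862) + 3.97 × 0.2862 = 3.548 + 1.136 = 4.684 mg/L.
DO = C_s − D = 11.2 − 4.684 = 6.516 mg/L.

DO ≈ 6.52 mg/L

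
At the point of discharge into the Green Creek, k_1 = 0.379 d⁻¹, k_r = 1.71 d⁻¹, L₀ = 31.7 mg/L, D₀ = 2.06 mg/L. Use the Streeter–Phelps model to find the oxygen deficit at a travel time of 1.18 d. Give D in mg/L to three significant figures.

D ≈ 4.85 mg/L

k_1 L₀/(k_r−k_1) = 0.379×31.7/(1.71−0.379) = 12.01/1.331 = 9.027 mg/L.
e^(−k_1 t) = e^(−0.379×1.180) = 0.6394; e^(−k_r t) = e^(−1.71×1.180) = 0.1329.
D = 9.027 × (0.6394 − 0.1329) + 2.06 × 0.1329 = 4.572 + 0.2739 = 4.845 mg/L.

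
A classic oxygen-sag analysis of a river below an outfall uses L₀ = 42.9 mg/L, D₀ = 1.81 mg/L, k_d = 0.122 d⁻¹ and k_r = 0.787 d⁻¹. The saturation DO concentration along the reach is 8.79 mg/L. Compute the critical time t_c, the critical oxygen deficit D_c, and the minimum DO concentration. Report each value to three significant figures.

t_c = [1/(k_r−k_d)] ln[(k_r/k_d)(1 − D₀(k_r−k_d)/(k_d L₀))]
= [1/(0.787−0.122)] ln[(0.787/0.122)(1 − 1.81×0.6650/(0.122×42.9))]
= (1/0.6650) ln[6.451 × 0.7700] = 1.504 × ln(4.967) = 1.504 × 1.603 = 2.410 d.
L(t_c) = L₀ e^(−k_d t_c) = 42.9 × 0.7452 = 31.97 mg/L, and at the critical point k_r D_c = k_d L, so D_c = (0.122/0.787) × 31.97 = 4.956 mg/L.
Minimum DO = C_s − D_c = 8.79 − 4.956 = 3.834 mg/L.

t_c ≈ 2.41 d; D_c ≈ 4.96 mg/L; min DO ≈ 3.83 mg/L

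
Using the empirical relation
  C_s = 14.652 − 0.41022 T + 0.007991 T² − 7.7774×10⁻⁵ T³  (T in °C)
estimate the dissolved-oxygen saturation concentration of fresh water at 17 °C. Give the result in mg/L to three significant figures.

C_s ≈ 9.61 mg/L

C_s = 14.652 − 0.41022×17 + 0.007991×17² − 7.7774×10⁻⁵×17³ = 9.606 mg/L.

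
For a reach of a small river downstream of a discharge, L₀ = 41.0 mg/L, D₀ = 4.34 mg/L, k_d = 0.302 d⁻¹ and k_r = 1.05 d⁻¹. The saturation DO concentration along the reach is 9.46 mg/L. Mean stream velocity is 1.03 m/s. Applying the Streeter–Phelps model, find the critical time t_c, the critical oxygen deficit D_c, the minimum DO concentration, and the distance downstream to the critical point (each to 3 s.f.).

With k_r/k_d = 3.477 and 1 − D₀(k_r−k_d)/(k_d L₀) = 0.7378,
t_c = ln(3.477 × 0.7378) / (1.05 − 0.302) = ln(2.565) / 0.7480 = 0.9421/0.7480 = 1.259 d.
L(t_c) = L₀ e^(−k_d t_c) = 41.0 × 0.6836 = 28.03 mg/L, and at the critical point k_r D_c = k_d L, so D_c = (0.302/1.05) × 28.03 = 8.062 mg/L.
Minimum DO = C_s − D_c = 9.46 − 8.062 = 1.398 mg/L.
x_c = v t_c = 1.03 m/s × 1.259 d × 86400 s/d = 112100 m ≈ 112 km.

t_c ≈ 1.26 d; D_c ≈ 8.06 mg/L; min DO ≈ 1.40 mg/L; x_c ≈ 112 km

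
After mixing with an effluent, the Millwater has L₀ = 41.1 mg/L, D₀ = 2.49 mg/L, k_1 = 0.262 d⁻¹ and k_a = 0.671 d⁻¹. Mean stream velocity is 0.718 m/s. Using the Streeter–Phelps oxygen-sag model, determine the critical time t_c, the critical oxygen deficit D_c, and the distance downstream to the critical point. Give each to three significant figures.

t_c ≈ 2.06 d; D_c ≈ 9.36 mg/L; x_c ≈ 128 km

With k_a/k_1 = 2.561 and 1 − D₀(k_a−k_1)/(k_1 L₀) = 0.9054,
t_c = ln(2.561 × 0.9054) / (0.671 − 0.262) = ln(2.319) / 0.4090 = 0.8411/0.4090 = 2.056 d.
D_c = (k_1/k_a) L₀ e^(−k_1 t_c) = (0.262/0.671) × 41.1 × e^(−0.262×2.056) = 0.3905 × 41.1 × 0.5835 = 9.363 mg/L.
x_c = v t_c = 0.718 m/s × 2.056 d × 86400 s/d = 127600 m ≈ 128 km.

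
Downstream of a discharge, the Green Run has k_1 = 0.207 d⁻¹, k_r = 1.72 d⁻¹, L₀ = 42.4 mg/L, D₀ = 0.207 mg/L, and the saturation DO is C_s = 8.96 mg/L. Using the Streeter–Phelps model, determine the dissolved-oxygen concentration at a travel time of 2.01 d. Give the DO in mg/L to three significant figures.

DO ≈ 5.31 mg/L

k_1 L₀/(k_r−k_1) = 0.207×42.4/(1.72−0.207) = 8.777/1.513 = 5.801 mg/L.
e^(−k_1 t) = e^(−0.207×2.010) = 0.6596; e^(−k_r t) = e^(−1.72×2.010) = 0.03152.
D = 5.801 × (0.6596 − 0.03152) + 0.207 × 0.03152 = 3.644 + 0.006524 = 3.650 mg/L.
DO = C_s − D = 8.96 − 3.650 = 5.310 mg/L.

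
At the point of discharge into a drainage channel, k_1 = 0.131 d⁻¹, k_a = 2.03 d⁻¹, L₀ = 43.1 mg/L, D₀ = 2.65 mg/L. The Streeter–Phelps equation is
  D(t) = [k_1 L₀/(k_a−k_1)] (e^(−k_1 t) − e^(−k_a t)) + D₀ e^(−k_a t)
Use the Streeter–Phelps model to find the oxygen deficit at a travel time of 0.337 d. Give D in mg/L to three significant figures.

k_1 L₀/(k_a−k_1) = 0.131×43.1/(2.03−0.131) = 5.646/1.899 = 2.973 mg/L.
e^(−k_1 t) = e^(−0.131×0.3370) = 0.9568; e^(−k_a t) = e^(−2.03×0.3370) = 0.5045.
D = 2.973 × (0.9568 − 0.5045) + 2.65 × 0.5045 = 1.345 + 1.337 = 2.682 mg/L.

D ≈ 2.68 mg/L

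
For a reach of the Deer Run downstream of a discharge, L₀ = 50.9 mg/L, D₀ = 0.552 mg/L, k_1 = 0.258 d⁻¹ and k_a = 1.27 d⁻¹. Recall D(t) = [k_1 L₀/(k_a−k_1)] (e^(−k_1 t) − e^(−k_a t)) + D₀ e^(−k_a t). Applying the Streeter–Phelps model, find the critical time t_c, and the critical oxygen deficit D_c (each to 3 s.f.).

t_c ≈ 1.53 d; D_c ≈ 6.96 mg/L

At the critical point dD/dt = 0, so k_1 L₀ e^(−k_1 t) = k_a D. Substituting D(t) from the Streeter–Phelps equation and solving for t gives
t_c = ln[(k_a/k_1)(1 − D₀(k_a−k_1)/(k_1 L₀))] / (k_a−k_1).
Here k_a−k_1 = 1.012 d⁻¹ and 1 − D₀(k_a−k_1)/(k_1 L₀) = 1 − 0.552×1.012/(0.258×50.9) = 0.9575, so
t_c = ln(4.922 × 0.9575) / 1.012 = 1.550 / 1.012 = 1.532 d.
L(t_c) = L₀ e^(−k_1 t_c) = 50.9 × 0.6735 = 34.28 mg/L, and at the critical point k_a D_c = k_1 L, so D_c = (0.258/1.27) × 34.28 = 6.964 mg/L.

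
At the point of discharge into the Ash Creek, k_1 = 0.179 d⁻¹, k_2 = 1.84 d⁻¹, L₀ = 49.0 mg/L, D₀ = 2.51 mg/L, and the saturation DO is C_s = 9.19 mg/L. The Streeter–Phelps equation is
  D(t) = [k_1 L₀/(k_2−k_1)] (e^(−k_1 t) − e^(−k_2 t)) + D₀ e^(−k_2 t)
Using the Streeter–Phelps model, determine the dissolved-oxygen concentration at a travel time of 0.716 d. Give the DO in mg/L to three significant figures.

DO ≈ 5.29 mg/L

k_1 L₀/(k_2−k_1) = 0.179×49.0/(1.84−0.179) = 8.771/1.661 = 5.281 mg/L.
e^(−k_1 t) = e^(−0.179×0.7160) = 0.8797; e^(−k_2 t) = e^(−1.84×0.7160) = 0.2678.
D = 5.281 × (0.8797 − 0.2678) + 2.51 × 0.2678 = 3.231 + 0.6722 = 3.903 mg/L.
DO = C_s − D = 9.19 − 3.903 = 5.287 mg/L.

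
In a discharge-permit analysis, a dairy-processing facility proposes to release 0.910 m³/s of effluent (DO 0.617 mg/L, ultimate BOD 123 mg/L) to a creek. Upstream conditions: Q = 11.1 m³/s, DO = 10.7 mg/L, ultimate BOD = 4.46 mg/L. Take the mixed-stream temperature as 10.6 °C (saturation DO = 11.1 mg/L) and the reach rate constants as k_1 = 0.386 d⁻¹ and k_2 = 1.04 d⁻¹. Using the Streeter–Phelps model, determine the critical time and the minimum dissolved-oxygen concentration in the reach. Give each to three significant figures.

Mixed DO = (11.1×10.7 + 0.910×0.617)/(11.1+0.910) = 119.3/12.01 = 9.936 mg/L.
Mixed L₀ = (11.1×4.46 + 0.910×123)/(12.01) = 161.4/12.01 = 13.44 mg/L.
Initial deficit D₀ = C_s − DO₀ = 11.1 − 9.936 = 1.164 mg/L.
t_c = (1/0.6540) ln[(1.04/0.386)(1 − 1.164×0.6540/(0.386×13.44))] = 1.529 × ln(2.299) = 1.273 d.
D_c = (0.386/1.04) × 13.44 × e^(−0.386×1.273) = 0.3712 × 13.44 × 0.6118 = 3.052 mg/L.
Minimum DO = 11.1 − 3.052 = 8.048 mg/L.

t_c ≈ 1.27 d; minimum DO ≈ 8.05 mg/L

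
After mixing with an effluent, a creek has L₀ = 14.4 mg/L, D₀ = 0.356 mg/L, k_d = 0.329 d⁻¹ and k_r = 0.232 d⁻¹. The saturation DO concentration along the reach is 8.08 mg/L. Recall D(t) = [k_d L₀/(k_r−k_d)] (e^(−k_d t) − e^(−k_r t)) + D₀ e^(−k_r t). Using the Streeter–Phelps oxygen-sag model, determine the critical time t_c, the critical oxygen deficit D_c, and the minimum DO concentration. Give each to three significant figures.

t_c ≈ 3.53 d; D_c ≈ 6.40 mg/L; min DO ≈ 1.68 mg/L

At the critical point dD/dt = 0, so k_d L₀ e^(−k_d t) = k_r D. Substituting D(t) from the Streeter–Phelps equation and solving for t gives
t_c = ln[(k_r/k_d)(1 − D₀(k_r−k_d)/(k_d L₀))] / (k_r−k_d).
Here k_r−k_d = -0.09700 d⁻¹ and 1 − D₀(k_r−k_d)/(k_d L₀) = 1 − 0.356×-0.09700/(0.329×14.4) = 1.007, so
t_c = ln(0.7052 × 1.007) / -0.09700 = -0.3421 / -0.09700 = 3.526 d.
L(t_c) = L₀ e^(−k_d t_c) = 14.4 × 0.3134 = 4.513 mg/L, and at the critical point k_r D_c = k_d L, so D_c = (0.329/0.232) × 4.513 = 6.400 mg/L.
Minimum DO = C_s − D_c = 8.08 − 6.400 = 1.680 mg/L.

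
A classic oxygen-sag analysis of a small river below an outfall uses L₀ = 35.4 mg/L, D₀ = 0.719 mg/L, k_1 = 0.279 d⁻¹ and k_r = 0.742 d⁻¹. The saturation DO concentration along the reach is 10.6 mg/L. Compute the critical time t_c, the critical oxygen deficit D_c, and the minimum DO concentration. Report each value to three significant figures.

t_c ≈ 2.04 d; D_c ≈ 7.54 mg/L; min DO ≈ 3.06 mg/L

At the critical point dD/dt = 0, so k_1 L₀ e^(−k_1 t) = k_r D. Substituting D(t) from the Streeter–Phelps equation and solving for t gives
t_c = ln[(k_r/k_1)(1 − D₀(k_r−k_1)/(k_1 L₀))] / (k_r−k_1).
Here k_r−k_1 = 0.4630 d⁻¹ and 1 − D₀(k_r−k_1)/(k_1 L₀) = 1 − 0.719×0.4630/(0.279×35.4) = 0.9663, so
t_c = ln(2.659 × 0.9663) / 0.4630 = 0.9439 / 0.4630 = 2.039 d.
D_c = (k_1/k_r) L₀ e^(−k_1 t_c) = (0.279/0.742) × 35.4 × e^(−0.279×2.039) = 0.3760 × 35.4 × 0.5662 = 7.537 mg/L.
Minimum DO = C_s − D_c = 10.6 − 7.537 = 3.063 mg/L.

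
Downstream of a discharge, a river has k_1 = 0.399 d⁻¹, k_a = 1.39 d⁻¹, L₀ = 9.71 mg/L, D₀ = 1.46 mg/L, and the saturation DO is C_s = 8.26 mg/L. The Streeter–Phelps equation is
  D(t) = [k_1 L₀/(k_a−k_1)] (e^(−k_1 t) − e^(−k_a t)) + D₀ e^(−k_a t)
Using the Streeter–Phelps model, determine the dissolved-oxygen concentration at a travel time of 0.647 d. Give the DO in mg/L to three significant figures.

k_1 L₀/(k_a−k_1) = 0.399×9.71/(1.39−0.399) = 3.874/0.9910 = 3.909 mg/L.
e^(−k_1 t) = e^(−0.399×0.6470) = 0.7725; e^(−k_a t) = e^(−1.39×0.6470) = 0.4068.
D = 3.909 × (0.7725 − 0.4068) + 1.46 × 0.4068 = 1.429 + 0.5940 = 2.023 mg/L.
DO = C_s − D = 8.26 − 2.023 = 6.237 mg/L.

DO ≈ 6.24 mg/L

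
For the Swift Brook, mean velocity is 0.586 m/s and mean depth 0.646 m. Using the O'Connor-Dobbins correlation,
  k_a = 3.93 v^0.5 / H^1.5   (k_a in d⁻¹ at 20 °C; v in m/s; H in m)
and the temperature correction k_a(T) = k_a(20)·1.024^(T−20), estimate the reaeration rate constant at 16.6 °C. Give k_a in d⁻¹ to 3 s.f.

k_a(20) = 3.93 × 0.586^0.5 / 0.646^1.5 = 3.93 × 0.7655 / 0.5192 = 5.794 d⁻¹.
k_a(16.6) = 5.794 × 1.024^(16.6−20) = 5.794 × 0.9225 = 5.345 d⁻¹.

k_a ≈ 5.35 d⁻¹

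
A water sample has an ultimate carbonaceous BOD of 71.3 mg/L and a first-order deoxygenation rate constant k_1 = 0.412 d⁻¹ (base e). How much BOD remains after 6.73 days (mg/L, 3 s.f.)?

L_t = L₀ e^(−k_1 t) = 71.3 × e^(−0.412×6.73) = 71.3 × 0.06249 = 4.455 mg/L.

L ≈ 4.46 mg/L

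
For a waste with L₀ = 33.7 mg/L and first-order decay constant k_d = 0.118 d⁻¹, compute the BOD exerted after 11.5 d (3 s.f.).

y_t = L₀(1 − e^(−k_d t)) = 33.7 × (1 − e^(−0.118×11.5))
= 33.7 × (1 − 0.2574) = 33.7 × 0.7426 = 25.02 mg/L.

y ≈ 25.0 mg/L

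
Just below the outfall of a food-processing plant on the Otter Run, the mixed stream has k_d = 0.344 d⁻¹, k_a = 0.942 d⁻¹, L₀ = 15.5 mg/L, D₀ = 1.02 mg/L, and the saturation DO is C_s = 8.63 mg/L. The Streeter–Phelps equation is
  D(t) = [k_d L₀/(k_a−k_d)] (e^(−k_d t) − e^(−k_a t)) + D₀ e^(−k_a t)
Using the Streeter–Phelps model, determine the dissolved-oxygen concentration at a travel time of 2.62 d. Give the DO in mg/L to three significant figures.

DO ≈ 5.68 mg/L

k_d L₀/(k_a−k_d) = 0.344×15.5/(0.942−0.344) = 5.332/0.5980 = 8.916 mg/L.
e^(−k_d t) = e^(−0.344×2.620) = 0.4060; e^(−k_a t) = e^(−0.942×2.620) = 0.08475.
D = 8.916 × (0.4060 − 0.08475) + 1.02 × 0.08475 = 2.865 + 0.08645 = 2.951 mg/L.
DO = C_s − D = 8.63 − 2.951 = 5.679 mg/L.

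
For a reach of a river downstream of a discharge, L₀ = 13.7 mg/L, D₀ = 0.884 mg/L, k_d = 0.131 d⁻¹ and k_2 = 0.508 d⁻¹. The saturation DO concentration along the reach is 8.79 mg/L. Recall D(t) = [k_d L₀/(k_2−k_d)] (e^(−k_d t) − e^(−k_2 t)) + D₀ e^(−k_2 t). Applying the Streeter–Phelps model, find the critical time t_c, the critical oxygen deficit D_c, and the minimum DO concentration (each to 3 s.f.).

With k_2/k_d = 3.878 and 1 − D₀(k_2−k_d)/(k_d L₀) = 0.8143,
t_c = ln(3.878 × 0.8143) / (0.508 − 0.131) = ln(3.158) / 0.3770 = 1.150/0.3770 = 3.050 d.
L(t_c) = L₀ e^(−k_d t_c) = 13.7 × 0.6706 = 9.187 mg/L, and at the critical point k_2 D_c = k_d L, so D_c = (0.131/0.508) × 9.187 = 2.369 mg/L.
Minimum DO = C_s − D_c = 8.79 − 2.369 = 6.421 mg/L.

t_c ≈ 3.05 d; D_c ≈ 2.37 mg/L; min DO ≈ 6.42 mg/L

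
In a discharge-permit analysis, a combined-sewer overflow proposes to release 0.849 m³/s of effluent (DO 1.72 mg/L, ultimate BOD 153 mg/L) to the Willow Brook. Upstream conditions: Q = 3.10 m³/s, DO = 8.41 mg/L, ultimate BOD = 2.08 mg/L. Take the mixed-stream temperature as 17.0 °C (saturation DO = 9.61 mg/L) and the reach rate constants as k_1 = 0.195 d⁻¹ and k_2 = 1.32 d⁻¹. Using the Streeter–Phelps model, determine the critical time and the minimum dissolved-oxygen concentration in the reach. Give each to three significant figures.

t_c ≈ 1.18 d; minimum DO ≈ 5.56 mg/L

Mixed DO = (3.10×8.41 + 0.849×1.72)/(3.10+0.849) = 27.53/3.949 = 6.972 mg/L.
Mixed L₀ = (3.10×2.08 + 0.849×153)/(3.949) = 136.3/3.949 = 34.53 mg/L.
Initial deficit D₀ = C_s − DO₀ = 9.61 − 6.972 = 2.638 mg/L.
t_c = (1/1.125) ln[(1.32/0.195)(1 − 2.638×1.125/(0.195×34.53))] = 0.8889 × ln(3.785) = 1.183 d.
D_c = (0.195/1.32) × 34.53 × e^(−0.195×1.183) = 0.1477 × 34.53 × 0.7940 = 4.050 mg/L.
Minimum DO = 9.61 − 4.050 = 5.560 mg/L.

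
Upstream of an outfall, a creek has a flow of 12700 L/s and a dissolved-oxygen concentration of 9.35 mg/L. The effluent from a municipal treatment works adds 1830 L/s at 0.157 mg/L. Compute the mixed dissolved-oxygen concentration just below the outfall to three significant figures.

Flow-weighted mixing: C = (Q_r C_r + Q_w C_w)/(Q_r + Q_w)
= (12700×9.35 + 1830×0.157)/(12700 + 1830) = 119000/14530 = 8.192 mg/L.

8.19 mg/L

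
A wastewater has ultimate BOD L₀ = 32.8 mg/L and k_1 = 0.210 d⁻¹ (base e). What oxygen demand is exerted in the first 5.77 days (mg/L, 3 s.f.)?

y ≈ 23.0 mg/L

y_t = L₀(1 − e^(−k_1 t)) = 32.8 × (1 − e^(−0.210×5.77))
= 32.8 × (1 − 0.2977) = 32.8 × 0.7023 = 23.04 mg/L.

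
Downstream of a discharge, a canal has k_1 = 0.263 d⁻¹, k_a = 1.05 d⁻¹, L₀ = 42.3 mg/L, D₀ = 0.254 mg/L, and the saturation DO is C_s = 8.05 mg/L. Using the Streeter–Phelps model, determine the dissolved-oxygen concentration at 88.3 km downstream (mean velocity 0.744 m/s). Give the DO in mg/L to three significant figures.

DO ≈ 1.48 mg/L

Travel time t = x/v = 88.3 km / (0.744 m/s) = 88300 m / 0.744 m/s = 118700 s = 1.374 d.
k_1 L₀/(k_a−k_1) = 0.263×42.3/(1.05−0.263) = 11.12/0.7870 = 14.14 mg/L.
e^(−k_1 t) = e^(−0.263×1.374) = 0.6968; e^(−k_a t) = e^(−1.05×1.374) = 0.2364.
D = 14.14 × (0.6968 − 0.2364) + 0.254 × 0.2364 = 6.508 + 0.06004 = 6.568 mg/L.
DO = C_s − D = 8.05 − 6.568 = 1.482 mg/L.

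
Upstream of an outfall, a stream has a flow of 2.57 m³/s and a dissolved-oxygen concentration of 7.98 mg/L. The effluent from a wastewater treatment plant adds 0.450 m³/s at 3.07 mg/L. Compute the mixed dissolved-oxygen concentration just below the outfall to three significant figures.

7.25 mg/L

Flow-weighted mixing: C = (Q_r C_r + Q_w C_w)/(Q_r + Q_w)
= (2.57×7.98 + 0.450×3.07)/(2.57 + 0.450) = 21.89/3.020 = 7.248 mg/L.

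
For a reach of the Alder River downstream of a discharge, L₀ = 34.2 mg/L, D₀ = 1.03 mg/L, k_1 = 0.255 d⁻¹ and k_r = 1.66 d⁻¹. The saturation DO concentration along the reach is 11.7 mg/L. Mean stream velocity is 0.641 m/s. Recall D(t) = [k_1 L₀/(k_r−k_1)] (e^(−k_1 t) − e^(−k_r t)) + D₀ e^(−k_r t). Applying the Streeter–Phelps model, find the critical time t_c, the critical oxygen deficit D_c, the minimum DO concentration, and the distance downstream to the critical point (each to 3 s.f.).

t_c = [1/(k_r−k_1)] ln[(k_r/k_1)(1 − D₀(k_r−k_1)/(k_1 L₀))]
= [1/(1.66−0.255)] ln[(1.66/0.255)(1 − 1.03×1.405/(0.255×34.2))]
= (1/1.405) ln[6.510 × 0.8341] = 0.7117 × ln(5.430) = 0.7117 × 1.692 = 1.204 d.
L(t_c) = L₀ e^(−k_1 t_c) = 34.2 × 0.7356 = 25.16 mg/L, and at the critical point k_r D_c = k_1 L, so D_c = (0.255/1.66) × 25.16 = 3.865 mg/L.
Minimum DO = C_s − D_c = 11.7 − 3.865 = 7.835 mg/L.
x_c = v t_c = 0.641 m/s × 1.204 d × 86400 s/d = 66690 m ≈ 66.7 km.

t_c ≈ 1.20 d; D_c ≈ 3.86 mg/L; min DO ≈ 7.84 mg/L; x_c ≈ 66.7 km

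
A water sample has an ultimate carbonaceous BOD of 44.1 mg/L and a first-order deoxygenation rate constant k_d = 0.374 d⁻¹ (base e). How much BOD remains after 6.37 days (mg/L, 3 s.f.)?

L_t = L₀ e^(−k_d t) = 44.1 × e^(−0.374×6.37) = 44.1 × 0.09233 = 4.072 mg/L.

L ≈ 4.07 mg/L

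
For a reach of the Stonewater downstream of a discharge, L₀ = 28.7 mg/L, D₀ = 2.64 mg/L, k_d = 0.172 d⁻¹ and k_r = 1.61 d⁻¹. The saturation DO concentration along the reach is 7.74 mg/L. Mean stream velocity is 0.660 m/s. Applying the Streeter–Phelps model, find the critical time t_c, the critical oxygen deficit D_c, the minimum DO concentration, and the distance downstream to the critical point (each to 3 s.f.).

t_c ≈ 0.536 d; D_c ≈ 2.80 mg/L; min DO ≈ 4.94 mg/L; x_c ≈ 30.6 km

t_c = [1/(k_r−k_d)] ln[(k_r/k_d)(1 − D₀(k_r−k_d)/(k_d L₀))]
= [1/(1.61−0.172)] ln[(1.61/0.172)(1 − 2.64×1.438/(0.172×28.7))]
= (1/1.438) ln[9.360 × 0.2310] = 0.6954 × ln(2.162) = 0.6954 × 0.7710 = 0.5361 d.
L(t_c) = L₀ e^(−k_d t_c) = 28.7 × 0.9119 = 26.17 mg/L, and at the critical point k_r D_c = k_d L, so D_c = (0.172/1.61) × 26.17 = 2.796 mg/L.
Minimum DO = C_s − D_c = 7.74 − 2.796 = 4.944 mg/L.
x_c = v t_c = 0.660 m/s × 0.5361 d × 86400 s/d = 30570 m ≈ 30.6 km.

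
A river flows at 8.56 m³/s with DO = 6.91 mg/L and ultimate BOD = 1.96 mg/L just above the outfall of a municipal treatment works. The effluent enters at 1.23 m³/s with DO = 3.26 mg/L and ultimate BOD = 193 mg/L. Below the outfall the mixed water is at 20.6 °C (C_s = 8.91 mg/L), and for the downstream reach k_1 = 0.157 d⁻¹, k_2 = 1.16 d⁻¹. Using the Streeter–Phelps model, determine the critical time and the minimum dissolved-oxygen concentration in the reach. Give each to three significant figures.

Mixed DO = (8.56×6.91 + 1.23×3.26)/(8.56+1.23) = 63.16/9.790 = 6.451 mg/L.
Mixed L₀ = (8.56×1.96 + 1.23×193)/(9.790) = 254.2/9.790 = 25.96 mg/L.
Initial deficit D₀ = C_s − DO₀ = 8.91 − 6.451 = 2.459 mg/L.
t_c = (1/1.003) ln[(1.16/0.157)(1 − 2.459×1.003/(0.157×25.96))] = 0.9970 × ln(2.919) = 1.068 d.
D_c = (0.157/1.16) × 25.96 × e^(−0.157×1.068) = 0.1353 × 25.96 × 0.8456 = 2.971 mg/L.
Minimum DO = 8.91 − 2.971 = 5.939 mg/L.

t_c ≈ 1.07 d; minimum DO ≈ 5.94 mg/L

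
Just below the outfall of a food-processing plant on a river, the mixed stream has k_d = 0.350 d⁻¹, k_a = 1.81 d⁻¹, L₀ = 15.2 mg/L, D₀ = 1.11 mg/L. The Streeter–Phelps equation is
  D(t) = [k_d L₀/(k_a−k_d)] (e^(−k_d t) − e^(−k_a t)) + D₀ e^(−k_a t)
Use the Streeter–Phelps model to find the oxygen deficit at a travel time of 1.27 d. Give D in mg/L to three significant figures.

D ≈ 2.08 mg/L

k_d L₀/(k_a−k_d) = 0.350×15.2/(1.81−0.350) = 5.320/1.460 = 3.644 mg/L.
e^(−k_d t) = e^(−0.350×1.270) = 0.6411; e^(−k_a t) = e^(−1.81×1.270) = 0.1004.
D = 3.644 × (0.6411 − 0.1004) + 1.11 × 0.1004 = 1.970 + 0.1114 = 2.082 mg/L.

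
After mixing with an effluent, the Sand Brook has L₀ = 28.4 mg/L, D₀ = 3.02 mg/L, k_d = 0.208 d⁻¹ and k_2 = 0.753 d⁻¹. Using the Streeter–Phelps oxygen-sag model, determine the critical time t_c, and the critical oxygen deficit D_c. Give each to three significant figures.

t_c ≈ 1.76 d; D_c ≈ 5.44 mg/L

At the critical point dD/dt = 0, so k_d L₀ e^(−k_d t) = k_2 D. Substituting D(t) from the Streeter–Phelps equation and solving for t gives
t_c = ln[(k_2/k_d)(1 − D₀(k_2−k_d)/(k_d L₀))] / (k_2−k_d).
Here k_2−k_d = 0.5450 d⁻¹ and 1 − D₀(k_2−k_d)/(k_d L₀) = 1 − 3.02×0.5450/(0.208×28.4) = 0.7214, so
t_c = ln(3.620 × 0.7214) / 0.5450 = 0.9599 / 0.5450 = 1.761 d.
L(t_c) = L₀ e^(−k_d t_c) = 28.4 × 0.6933 = 19.69 mg/L, and at the critical point k_2 D_c = k_d L, so D_c = (0.208/0.753) × 19.69 = 5.439 mg/L.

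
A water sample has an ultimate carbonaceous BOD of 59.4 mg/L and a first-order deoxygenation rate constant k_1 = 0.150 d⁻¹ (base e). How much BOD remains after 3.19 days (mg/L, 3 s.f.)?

L ≈ 36.8 mg/L

L_t = L₀ e^(−k_1 t) = 59.4 × e^(−0.150×3.19) = 59.4 × 0.6197 = 36.81 mg/L.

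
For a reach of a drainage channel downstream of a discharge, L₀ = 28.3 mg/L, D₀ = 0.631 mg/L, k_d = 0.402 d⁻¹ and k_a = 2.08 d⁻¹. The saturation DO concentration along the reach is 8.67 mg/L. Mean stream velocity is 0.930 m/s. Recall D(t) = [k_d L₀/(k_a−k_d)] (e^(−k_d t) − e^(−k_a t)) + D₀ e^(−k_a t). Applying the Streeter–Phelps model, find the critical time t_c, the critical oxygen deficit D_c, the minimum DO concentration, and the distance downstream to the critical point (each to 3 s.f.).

t_c ≈ 0.921 d; D_c ≈ 3.78 mg/L; min DO ≈ 4.89 mg/L; x_c ≈ 74.0 km

t_c = [1/(k_a−k_d)] ln[(k_a/k_d)(1 − D₀(k_a−k_d)/(k_d L₀))]
= [1/(2.08−0.402)] ln[(2.08/0.402)(1 − 0.631×1.678/(0.402×28.3))]
= (1/1.678) ln[5.174 × 0.9069] = 0.5959 × ln(4.693) = 0.5959 × 1.546 = 0.9213 d.
D_c = (k_d/k_a) L₀ e^(−k_d t_c) = (0.402/2.08) × 28.3 × e^(−0.402×0.9213) = 0.1933 × 28.3 × 0.6905 = 3.777 mg/L.
Minimum DO = C_s − D_c = 8.67 − 3.777 = 4.893 mg/L.
x_c = v t_c = 0.930 m/s × 0.9213 d × 86400 s/d = 74030 m ≈ 74.0 km.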